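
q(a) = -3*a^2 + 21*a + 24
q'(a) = 21 - 6*a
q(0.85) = 39.68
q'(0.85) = 15.90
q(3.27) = 60.59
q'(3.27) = 1.38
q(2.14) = 55.20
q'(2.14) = 8.16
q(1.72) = 51.24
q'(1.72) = 10.68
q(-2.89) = -61.75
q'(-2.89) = 38.34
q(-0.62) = 9.83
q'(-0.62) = 24.72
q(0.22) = 28.47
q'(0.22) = 19.68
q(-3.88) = -102.64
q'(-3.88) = 44.28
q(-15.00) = -966.00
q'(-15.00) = 111.00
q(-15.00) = -966.00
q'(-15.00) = 111.00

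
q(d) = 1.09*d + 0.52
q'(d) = 1.09000000000000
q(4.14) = 5.03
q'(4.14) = 1.09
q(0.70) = 1.28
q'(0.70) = 1.09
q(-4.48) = -4.36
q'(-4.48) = 1.09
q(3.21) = 4.02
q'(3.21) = 1.09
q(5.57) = 6.59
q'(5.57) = 1.09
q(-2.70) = -2.42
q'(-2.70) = 1.09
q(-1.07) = -0.65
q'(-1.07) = 1.09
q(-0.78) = -0.33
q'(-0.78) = 1.09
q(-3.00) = -2.75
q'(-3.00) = 1.09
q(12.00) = 13.60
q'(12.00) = 1.09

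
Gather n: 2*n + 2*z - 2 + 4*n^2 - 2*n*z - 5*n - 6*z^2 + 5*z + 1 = 4*n^2 + n*(-2*z - 3) - 6*z^2 + 7*z - 1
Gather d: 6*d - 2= 6*d - 2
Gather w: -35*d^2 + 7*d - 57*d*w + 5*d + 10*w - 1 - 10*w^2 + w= -35*d^2 + 12*d - 10*w^2 + w*(11 - 57*d) - 1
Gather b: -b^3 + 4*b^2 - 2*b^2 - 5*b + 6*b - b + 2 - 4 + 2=-b^3 + 2*b^2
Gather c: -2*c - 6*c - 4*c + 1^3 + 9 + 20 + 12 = 42 - 12*c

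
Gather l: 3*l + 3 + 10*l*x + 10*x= l*(10*x + 3) + 10*x + 3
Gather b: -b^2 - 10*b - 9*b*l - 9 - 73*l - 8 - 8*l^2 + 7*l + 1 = -b^2 + b*(-9*l - 10) - 8*l^2 - 66*l - 16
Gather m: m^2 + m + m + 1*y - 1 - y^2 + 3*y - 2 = m^2 + 2*m - y^2 + 4*y - 3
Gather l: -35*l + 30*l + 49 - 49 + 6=6 - 5*l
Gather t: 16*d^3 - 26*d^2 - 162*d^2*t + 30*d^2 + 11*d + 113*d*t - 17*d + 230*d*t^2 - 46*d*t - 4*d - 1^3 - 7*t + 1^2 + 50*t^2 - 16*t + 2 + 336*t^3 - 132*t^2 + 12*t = 16*d^3 + 4*d^2 - 10*d + 336*t^3 + t^2*(230*d - 82) + t*(-162*d^2 + 67*d - 11) + 2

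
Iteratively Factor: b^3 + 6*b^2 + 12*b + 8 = (b + 2)*(b^2 + 4*b + 4) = (b + 2)^2*(b + 2)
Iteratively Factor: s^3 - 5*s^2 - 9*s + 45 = (s + 3)*(s^2 - 8*s + 15) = (s - 3)*(s + 3)*(s - 5)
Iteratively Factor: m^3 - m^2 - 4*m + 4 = (m - 2)*(m^2 + m - 2) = (m - 2)*(m + 2)*(m - 1)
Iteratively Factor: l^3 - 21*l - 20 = (l + 4)*(l^2 - 4*l - 5) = (l - 5)*(l + 4)*(l + 1)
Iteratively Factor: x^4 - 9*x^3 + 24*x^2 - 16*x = (x - 4)*(x^3 - 5*x^2 + 4*x) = (x - 4)*(x - 1)*(x^2 - 4*x) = x*(x - 4)*(x - 1)*(x - 4)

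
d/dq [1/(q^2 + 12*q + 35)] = 2*(-q - 6)/(q^2 + 12*q + 35)^2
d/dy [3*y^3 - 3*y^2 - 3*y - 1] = 9*y^2 - 6*y - 3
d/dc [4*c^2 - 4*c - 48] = 8*c - 4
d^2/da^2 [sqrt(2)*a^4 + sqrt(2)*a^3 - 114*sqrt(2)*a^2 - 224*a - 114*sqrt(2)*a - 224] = 6*sqrt(2)*(2*a^2 + a - 38)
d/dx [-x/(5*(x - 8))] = 8/(5*(x - 8)^2)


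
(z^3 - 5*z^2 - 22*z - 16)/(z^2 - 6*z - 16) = z + 1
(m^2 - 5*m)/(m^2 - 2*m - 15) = m/(m + 3)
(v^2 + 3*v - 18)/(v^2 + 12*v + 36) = (v - 3)/(v + 6)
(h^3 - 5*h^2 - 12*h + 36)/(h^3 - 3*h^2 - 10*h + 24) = (h - 6)/(h - 4)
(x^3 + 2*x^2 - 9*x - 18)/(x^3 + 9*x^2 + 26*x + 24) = (x - 3)/(x + 4)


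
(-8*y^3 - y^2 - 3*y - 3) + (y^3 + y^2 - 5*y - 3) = -7*y^3 - 8*y - 6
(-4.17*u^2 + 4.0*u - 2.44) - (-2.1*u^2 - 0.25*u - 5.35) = -2.07*u^2 + 4.25*u + 2.91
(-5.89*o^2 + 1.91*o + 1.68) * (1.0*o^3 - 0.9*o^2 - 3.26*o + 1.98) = -5.89*o^5 + 7.211*o^4 + 19.1624*o^3 - 19.4008*o^2 - 1.695*o + 3.3264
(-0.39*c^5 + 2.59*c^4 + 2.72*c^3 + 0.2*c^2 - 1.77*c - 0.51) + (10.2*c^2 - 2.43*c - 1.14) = -0.39*c^5 + 2.59*c^4 + 2.72*c^3 + 10.4*c^2 - 4.2*c - 1.65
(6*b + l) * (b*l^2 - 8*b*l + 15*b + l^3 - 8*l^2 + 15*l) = 6*b^2*l^2 - 48*b^2*l + 90*b^2 + 7*b*l^3 - 56*b*l^2 + 105*b*l + l^4 - 8*l^3 + 15*l^2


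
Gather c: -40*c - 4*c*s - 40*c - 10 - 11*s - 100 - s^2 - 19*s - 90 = c*(-4*s - 80) - s^2 - 30*s - 200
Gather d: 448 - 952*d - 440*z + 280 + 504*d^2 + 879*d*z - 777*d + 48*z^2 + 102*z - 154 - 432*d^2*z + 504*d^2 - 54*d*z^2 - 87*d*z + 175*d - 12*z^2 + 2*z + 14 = d^2*(1008 - 432*z) + d*(-54*z^2 + 792*z - 1554) + 36*z^2 - 336*z + 588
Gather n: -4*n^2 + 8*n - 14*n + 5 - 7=-4*n^2 - 6*n - 2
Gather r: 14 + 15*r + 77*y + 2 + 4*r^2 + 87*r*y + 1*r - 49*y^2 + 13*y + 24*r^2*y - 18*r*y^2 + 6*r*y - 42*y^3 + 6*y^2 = r^2*(24*y + 4) + r*(-18*y^2 + 93*y + 16) - 42*y^3 - 43*y^2 + 90*y + 16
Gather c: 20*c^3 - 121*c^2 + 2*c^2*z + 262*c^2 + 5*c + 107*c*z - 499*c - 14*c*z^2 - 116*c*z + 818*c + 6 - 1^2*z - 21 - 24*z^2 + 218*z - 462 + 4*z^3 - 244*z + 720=20*c^3 + c^2*(2*z + 141) + c*(-14*z^2 - 9*z + 324) + 4*z^3 - 24*z^2 - 27*z + 243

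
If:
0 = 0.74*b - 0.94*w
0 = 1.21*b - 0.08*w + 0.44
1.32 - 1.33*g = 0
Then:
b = -0.38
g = 0.99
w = -0.30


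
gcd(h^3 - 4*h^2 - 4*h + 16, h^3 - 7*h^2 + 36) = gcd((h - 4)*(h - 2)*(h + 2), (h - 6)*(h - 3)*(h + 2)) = h + 2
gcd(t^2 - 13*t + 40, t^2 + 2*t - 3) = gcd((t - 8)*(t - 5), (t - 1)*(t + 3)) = 1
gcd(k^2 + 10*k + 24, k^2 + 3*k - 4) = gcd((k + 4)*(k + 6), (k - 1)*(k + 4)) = k + 4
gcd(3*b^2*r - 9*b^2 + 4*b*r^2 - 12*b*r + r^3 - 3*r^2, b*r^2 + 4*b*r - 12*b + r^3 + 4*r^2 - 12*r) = b + r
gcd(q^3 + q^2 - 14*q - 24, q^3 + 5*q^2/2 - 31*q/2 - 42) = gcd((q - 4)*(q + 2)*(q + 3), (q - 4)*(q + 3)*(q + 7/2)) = q^2 - q - 12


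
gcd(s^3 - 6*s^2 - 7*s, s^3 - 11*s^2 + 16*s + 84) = s - 7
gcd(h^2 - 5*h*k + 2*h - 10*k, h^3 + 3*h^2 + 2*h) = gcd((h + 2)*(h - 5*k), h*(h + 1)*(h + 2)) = h + 2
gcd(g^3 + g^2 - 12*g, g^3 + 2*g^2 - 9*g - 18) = g - 3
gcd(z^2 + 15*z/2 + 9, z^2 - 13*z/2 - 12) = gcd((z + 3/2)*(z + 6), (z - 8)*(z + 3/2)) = z + 3/2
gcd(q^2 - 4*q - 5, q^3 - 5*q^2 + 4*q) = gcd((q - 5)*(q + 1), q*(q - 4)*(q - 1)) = 1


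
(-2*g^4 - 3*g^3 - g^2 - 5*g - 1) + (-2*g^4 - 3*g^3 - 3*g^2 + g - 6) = -4*g^4 - 6*g^3 - 4*g^2 - 4*g - 7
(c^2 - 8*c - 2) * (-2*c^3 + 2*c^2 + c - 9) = -2*c^5 + 18*c^4 - 11*c^3 - 21*c^2 + 70*c + 18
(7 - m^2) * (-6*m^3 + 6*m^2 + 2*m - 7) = 6*m^5 - 6*m^4 - 44*m^3 + 49*m^2 + 14*m - 49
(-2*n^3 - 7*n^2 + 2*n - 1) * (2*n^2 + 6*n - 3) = -4*n^5 - 26*n^4 - 32*n^3 + 31*n^2 - 12*n + 3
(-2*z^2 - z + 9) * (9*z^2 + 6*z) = -18*z^4 - 21*z^3 + 75*z^2 + 54*z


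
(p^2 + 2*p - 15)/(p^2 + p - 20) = (p - 3)/(p - 4)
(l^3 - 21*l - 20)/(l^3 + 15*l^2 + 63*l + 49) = (l^2 - l - 20)/(l^2 + 14*l + 49)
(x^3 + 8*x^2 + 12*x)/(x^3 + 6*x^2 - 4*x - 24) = x/(x - 2)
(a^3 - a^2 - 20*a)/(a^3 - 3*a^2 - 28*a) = (a - 5)/(a - 7)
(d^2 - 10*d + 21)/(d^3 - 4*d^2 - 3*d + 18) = (d - 7)/(d^2 - d - 6)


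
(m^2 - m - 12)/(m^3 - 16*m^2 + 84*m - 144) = (m + 3)/(m^2 - 12*m + 36)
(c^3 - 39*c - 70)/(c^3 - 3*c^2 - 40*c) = (c^2 - 5*c - 14)/(c*(c - 8))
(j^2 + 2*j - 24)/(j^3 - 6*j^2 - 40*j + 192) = 1/(j - 8)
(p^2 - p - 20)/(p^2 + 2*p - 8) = (p - 5)/(p - 2)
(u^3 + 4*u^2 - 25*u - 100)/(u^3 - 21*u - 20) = (u + 5)/(u + 1)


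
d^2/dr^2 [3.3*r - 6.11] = 0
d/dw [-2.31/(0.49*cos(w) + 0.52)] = -1.1319*sin(w)/(0.49*cos(w) + 0.52)^2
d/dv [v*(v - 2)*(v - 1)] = 3*v^2 - 6*v + 2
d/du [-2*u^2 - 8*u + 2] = -4*u - 8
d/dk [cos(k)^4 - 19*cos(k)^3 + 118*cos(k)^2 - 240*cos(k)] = (-4*cos(k)^3 + 57*cos(k)^2 - 236*cos(k) + 240)*sin(k)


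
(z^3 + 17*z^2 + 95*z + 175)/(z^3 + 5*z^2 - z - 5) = (z^2 + 12*z + 35)/(z^2 - 1)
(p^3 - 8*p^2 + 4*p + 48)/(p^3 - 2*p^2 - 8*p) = (p - 6)/p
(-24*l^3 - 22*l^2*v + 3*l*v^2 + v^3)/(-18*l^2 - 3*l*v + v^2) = (24*l^3 + 22*l^2*v - 3*l*v^2 - v^3)/(18*l^2 + 3*l*v - v^2)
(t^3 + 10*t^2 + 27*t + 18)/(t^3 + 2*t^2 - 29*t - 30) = (t + 3)/(t - 5)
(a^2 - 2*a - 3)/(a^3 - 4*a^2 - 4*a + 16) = (a^2 - 2*a - 3)/(a^3 - 4*a^2 - 4*a + 16)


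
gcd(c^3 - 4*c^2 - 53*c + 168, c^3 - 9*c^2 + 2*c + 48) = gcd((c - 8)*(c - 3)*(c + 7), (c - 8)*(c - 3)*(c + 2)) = c^2 - 11*c + 24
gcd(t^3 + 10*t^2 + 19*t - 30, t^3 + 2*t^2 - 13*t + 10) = t^2 + 4*t - 5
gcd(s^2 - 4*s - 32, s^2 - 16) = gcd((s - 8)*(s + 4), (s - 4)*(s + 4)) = s + 4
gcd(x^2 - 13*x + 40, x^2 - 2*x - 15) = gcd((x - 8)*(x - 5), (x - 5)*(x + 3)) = x - 5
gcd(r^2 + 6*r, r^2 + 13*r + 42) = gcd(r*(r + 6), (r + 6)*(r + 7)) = r + 6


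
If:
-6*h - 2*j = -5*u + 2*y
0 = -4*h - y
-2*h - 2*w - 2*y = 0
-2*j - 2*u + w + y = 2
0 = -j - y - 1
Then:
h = 4/57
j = -41/57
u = -6/19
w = 4/19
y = -16/57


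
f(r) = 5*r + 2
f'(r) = 5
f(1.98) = 11.90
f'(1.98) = 5.00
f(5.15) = 27.75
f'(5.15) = 5.00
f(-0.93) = -2.65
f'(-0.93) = 5.00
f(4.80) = 26.00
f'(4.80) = 5.00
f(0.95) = 6.75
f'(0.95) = 5.00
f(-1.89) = -7.45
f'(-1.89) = 5.00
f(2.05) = 12.25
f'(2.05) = 5.00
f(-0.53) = -0.65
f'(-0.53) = 5.00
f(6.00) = 32.00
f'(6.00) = 5.00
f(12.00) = 62.00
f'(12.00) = 5.00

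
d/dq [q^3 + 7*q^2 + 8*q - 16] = 3*q^2 + 14*q + 8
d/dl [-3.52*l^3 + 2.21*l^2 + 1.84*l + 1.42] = -10.56*l^2 + 4.42*l + 1.84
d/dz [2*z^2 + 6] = 4*z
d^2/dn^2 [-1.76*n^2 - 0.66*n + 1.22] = -3.52000000000000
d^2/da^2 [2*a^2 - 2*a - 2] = 4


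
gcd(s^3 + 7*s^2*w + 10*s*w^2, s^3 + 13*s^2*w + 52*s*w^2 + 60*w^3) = s^2 + 7*s*w + 10*w^2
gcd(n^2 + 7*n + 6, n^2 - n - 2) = n + 1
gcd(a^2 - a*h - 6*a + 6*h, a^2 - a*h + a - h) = a - h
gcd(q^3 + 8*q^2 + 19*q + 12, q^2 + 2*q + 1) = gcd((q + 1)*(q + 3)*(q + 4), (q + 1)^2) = q + 1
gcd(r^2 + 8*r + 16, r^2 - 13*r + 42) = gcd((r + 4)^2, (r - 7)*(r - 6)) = 1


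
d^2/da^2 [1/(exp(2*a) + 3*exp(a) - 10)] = (2*(2*exp(a) + 3)^2*exp(a) - (4*exp(a) + 3)*(exp(2*a) + 3*exp(a) - 10))*exp(a)/(exp(2*a) + 3*exp(a) - 10)^3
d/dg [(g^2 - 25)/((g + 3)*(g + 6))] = (9*g^2 + 86*g + 225)/(g^4 + 18*g^3 + 117*g^2 + 324*g + 324)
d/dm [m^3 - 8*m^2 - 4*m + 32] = 3*m^2 - 16*m - 4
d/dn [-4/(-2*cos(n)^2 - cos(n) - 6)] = 4*(4*cos(n) + 1)*sin(n)/(cos(n) + cos(2*n) + 7)^2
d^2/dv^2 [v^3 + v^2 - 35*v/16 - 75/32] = 6*v + 2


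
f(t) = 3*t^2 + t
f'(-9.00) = -53.00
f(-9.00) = 234.00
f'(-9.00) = -53.00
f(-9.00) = 234.00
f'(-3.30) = -18.80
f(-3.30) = 29.37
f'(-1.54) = -8.24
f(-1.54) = 5.57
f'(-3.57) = -20.42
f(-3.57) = 34.66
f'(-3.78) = -21.68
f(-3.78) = 39.09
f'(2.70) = 17.20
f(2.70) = 24.57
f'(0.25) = 2.50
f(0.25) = 0.44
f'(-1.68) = -9.08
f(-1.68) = 6.79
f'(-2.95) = -16.70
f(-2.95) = 23.16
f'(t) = 6*t + 1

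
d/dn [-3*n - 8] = -3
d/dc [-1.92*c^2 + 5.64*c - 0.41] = 5.64 - 3.84*c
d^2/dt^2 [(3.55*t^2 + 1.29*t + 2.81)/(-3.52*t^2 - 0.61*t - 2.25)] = (-16.722112*t^3 - 40.2061440000001*t^2 + 25.099008*t + 10.016498)/(43.614208*t^6 + 22.674432*t^5 + 87.564576*t^4 + 29.214181*t^3 + 55.971675*t^2 + 9.264375*t + 11.390625)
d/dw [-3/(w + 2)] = 3/(w + 2)^2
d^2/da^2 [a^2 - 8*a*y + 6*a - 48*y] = 2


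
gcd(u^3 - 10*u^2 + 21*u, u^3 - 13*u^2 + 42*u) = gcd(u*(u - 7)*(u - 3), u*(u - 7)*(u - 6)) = u^2 - 7*u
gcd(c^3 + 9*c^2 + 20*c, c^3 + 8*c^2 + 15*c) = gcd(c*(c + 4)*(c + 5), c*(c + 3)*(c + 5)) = c^2 + 5*c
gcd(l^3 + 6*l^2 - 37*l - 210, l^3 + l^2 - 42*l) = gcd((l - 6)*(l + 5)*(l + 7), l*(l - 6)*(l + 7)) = l^2 + l - 42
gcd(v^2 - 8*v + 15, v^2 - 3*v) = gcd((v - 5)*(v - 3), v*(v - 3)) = v - 3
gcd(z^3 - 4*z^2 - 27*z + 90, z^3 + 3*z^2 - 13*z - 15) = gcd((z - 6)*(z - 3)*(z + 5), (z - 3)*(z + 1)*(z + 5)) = z^2 + 2*z - 15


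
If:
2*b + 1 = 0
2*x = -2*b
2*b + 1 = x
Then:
No Solution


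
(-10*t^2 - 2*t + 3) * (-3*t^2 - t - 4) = 30*t^4 + 16*t^3 + 33*t^2 + 5*t - 12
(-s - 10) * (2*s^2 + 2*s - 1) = -2*s^3 - 22*s^2 - 19*s + 10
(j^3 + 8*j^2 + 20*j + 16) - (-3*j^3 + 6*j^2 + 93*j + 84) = 4*j^3 + 2*j^2 - 73*j - 68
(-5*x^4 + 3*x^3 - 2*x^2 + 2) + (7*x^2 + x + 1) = -5*x^4 + 3*x^3 + 5*x^2 + x + 3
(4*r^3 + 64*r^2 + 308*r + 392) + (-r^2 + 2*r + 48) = 4*r^3 + 63*r^2 + 310*r + 440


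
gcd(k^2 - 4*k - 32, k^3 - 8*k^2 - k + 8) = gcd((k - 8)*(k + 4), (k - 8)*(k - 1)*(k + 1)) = k - 8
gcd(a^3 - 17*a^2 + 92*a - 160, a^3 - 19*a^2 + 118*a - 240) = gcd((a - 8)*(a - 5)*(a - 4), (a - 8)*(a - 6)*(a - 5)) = a^2 - 13*a + 40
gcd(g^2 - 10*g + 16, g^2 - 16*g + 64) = g - 8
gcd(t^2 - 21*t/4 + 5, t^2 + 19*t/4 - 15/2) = t - 5/4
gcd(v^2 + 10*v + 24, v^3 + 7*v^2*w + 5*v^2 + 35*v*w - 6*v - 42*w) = v + 6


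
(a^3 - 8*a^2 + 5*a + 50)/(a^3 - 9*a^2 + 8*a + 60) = (a - 5)/(a - 6)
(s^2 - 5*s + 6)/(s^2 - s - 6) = (s - 2)/(s + 2)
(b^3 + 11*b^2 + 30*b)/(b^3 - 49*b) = (b^2 + 11*b + 30)/(b^2 - 49)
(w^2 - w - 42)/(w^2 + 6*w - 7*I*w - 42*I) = (w - 7)/(w - 7*I)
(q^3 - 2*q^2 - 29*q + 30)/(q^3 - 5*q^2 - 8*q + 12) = (q + 5)/(q + 2)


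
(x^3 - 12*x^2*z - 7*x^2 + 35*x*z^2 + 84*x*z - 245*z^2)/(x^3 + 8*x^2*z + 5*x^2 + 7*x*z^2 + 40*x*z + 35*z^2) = (x^3 - 12*x^2*z - 7*x^2 + 35*x*z^2 + 84*x*z - 245*z^2)/(x^3 + 8*x^2*z + 5*x^2 + 7*x*z^2 + 40*x*z + 35*z^2)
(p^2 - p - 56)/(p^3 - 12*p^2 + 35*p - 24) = (p + 7)/(p^2 - 4*p + 3)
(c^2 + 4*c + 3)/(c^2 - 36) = (c^2 + 4*c + 3)/(c^2 - 36)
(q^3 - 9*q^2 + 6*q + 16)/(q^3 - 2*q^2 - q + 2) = (q - 8)/(q - 1)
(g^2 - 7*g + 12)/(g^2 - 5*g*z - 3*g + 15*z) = (4 - g)/(-g + 5*z)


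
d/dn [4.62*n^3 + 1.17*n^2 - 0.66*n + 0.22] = 13.86*n^2 + 2.34*n - 0.66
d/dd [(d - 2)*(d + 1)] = 2*d - 1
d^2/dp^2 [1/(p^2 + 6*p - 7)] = 2*(-p^2 - 6*p + 4*(p + 3)^2 + 7)/(p^2 + 6*p - 7)^3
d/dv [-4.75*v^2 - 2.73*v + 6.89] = -9.5*v - 2.73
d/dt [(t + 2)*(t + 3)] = 2*t + 5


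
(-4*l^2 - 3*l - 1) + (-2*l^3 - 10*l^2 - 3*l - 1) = -2*l^3 - 14*l^2 - 6*l - 2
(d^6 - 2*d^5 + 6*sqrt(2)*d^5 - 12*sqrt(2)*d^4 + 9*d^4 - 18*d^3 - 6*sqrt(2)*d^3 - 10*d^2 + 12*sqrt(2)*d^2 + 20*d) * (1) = d^6 - 2*d^5 + 6*sqrt(2)*d^5 - 12*sqrt(2)*d^4 + 9*d^4 - 18*d^3 - 6*sqrt(2)*d^3 - 10*d^2 + 12*sqrt(2)*d^2 + 20*d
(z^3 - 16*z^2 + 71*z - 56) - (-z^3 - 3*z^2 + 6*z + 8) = 2*z^3 - 13*z^2 + 65*z - 64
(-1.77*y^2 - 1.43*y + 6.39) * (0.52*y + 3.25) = -0.9204*y^3 - 6.4961*y^2 - 1.3247*y + 20.7675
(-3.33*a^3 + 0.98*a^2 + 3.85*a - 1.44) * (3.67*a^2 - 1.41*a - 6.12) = -12.2211*a^5 + 8.2919*a^4 + 33.1273*a^3 - 16.7109*a^2 - 21.5316*a + 8.8128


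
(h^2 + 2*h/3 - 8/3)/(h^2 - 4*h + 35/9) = 3*(3*h^2 + 2*h - 8)/(9*h^2 - 36*h + 35)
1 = 1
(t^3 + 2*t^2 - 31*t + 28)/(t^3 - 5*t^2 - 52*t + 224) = (t - 1)/(t - 8)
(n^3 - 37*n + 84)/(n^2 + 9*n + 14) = (n^2 - 7*n + 12)/(n + 2)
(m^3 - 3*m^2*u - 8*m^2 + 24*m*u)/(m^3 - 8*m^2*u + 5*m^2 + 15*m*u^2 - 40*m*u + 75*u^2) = m*(8 - m)/(-m^2 + 5*m*u - 5*m + 25*u)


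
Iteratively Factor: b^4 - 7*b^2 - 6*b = (b + 1)*(b^3 - b^2 - 6*b) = b*(b + 1)*(b^2 - b - 6) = b*(b - 3)*(b + 1)*(b + 2)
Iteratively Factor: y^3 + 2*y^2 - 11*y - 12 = (y + 1)*(y^2 + y - 12) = (y - 3)*(y + 1)*(y + 4)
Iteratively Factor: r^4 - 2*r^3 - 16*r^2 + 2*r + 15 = (r - 5)*(r^3 + 3*r^2 - r - 3) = (r - 5)*(r + 1)*(r^2 + 2*r - 3) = (r - 5)*(r + 1)*(r + 3)*(r - 1)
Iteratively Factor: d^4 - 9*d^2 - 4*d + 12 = (d - 3)*(d^3 + 3*d^2 - 4) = (d - 3)*(d - 1)*(d^2 + 4*d + 4) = (d - 3)*(d - 1)*(d + 2)*(d + 2)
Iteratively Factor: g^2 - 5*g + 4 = (g - 1)*(g - 4)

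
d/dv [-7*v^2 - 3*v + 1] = -14*v - 3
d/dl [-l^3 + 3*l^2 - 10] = 3*l*(2 - l)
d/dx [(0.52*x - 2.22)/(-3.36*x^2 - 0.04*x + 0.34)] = (1.7472*x^2 - 14.9184*x + 0.088)/(11.2896*x^4 + 0.2688*x^3 - 2.2832*x^2 - 0.0272*x + 0.1156)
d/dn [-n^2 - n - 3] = -2*n - 1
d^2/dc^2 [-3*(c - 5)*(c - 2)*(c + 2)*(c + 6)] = -36*c^2 - 18*c + 204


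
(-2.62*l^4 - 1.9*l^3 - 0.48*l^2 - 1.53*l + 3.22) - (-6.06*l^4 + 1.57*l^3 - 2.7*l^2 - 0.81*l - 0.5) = 3.44*l^4 - 3.47*l^3 + 2.22*l^2 - 0.72*l + 3.72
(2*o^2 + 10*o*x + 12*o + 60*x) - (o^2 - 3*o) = o^2 + 10*o*x + 15*o + 60*x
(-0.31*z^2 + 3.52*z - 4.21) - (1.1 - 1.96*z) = -0.31*z^2 + 5.48*z - 5.31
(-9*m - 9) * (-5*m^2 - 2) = 45*m^3 + 45*m^2 + 18*m + 18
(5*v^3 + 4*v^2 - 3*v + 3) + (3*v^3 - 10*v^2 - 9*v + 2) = 8*v^3 - 6*v^2 - 12*v + 5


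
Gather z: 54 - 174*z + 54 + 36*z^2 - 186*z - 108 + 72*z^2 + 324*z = 108*z^2 - 36*z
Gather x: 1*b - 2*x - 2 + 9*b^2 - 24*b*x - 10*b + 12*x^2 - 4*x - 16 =9*b^2 - 9*b + 12*x^2 + x*(-24*b - 6) - 18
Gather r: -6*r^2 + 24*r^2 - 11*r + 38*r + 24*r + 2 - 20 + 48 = 18*r^2 + 51*r + 30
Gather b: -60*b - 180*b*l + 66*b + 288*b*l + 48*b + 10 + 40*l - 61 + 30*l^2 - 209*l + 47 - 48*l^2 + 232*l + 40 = b*(108*l + 54) - 18*l^2 + 63*l + 36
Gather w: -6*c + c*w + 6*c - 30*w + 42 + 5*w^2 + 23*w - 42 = 5*w^2 + w*(c - 7)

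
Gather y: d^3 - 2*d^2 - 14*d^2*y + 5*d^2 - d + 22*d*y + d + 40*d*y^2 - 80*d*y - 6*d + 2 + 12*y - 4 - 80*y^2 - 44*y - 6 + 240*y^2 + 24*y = d^3 + 3*d^2 - 6*d + y^2*(40*d + 160) + y*(-14*d^2 - 58*d - 8) - 8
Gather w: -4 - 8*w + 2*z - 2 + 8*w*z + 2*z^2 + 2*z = w*(8*z - 8) + 2*z^2 + 4*z - 6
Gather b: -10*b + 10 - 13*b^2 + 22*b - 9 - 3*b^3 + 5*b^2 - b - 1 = -3*b^3 - 8*b^2 + 11*b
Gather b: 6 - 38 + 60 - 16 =12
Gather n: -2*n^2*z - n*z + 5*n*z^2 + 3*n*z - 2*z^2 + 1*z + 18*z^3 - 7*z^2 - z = -2*n^2*z + n*(5*z^2 + 2*z) + 18*z^3 - 9*z^2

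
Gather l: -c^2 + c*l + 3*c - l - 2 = -c^2 + 3*c + l*(c - 1) - 2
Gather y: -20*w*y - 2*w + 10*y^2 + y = -2*w + 10*y^2 + y*(1 - 20*w)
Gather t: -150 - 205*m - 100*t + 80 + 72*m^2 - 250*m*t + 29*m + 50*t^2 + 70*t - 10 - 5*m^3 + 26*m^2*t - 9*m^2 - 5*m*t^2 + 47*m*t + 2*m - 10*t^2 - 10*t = -5*m^3 + 63*m^2 - 174*m + t^2*(40 - 5*m) + t*(26*m^2 - 203*m - 40) - 80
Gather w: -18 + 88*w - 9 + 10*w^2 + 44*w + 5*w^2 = 15*w^2 + 132*w - 27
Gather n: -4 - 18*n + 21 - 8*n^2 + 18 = -8*n^2 - 18*n + 35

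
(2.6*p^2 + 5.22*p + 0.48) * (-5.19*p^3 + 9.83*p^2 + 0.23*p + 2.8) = -13.494*p^5 - 1.5338*p^4 + 49.4194*p^3 + 13.199*p^2 + 14.7264*p + 1.344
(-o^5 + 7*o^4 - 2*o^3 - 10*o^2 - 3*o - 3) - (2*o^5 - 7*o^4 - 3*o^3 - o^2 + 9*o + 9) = -3*o^5 + 14*o^4 + o^3 - 9*o^2 - 12*o - 12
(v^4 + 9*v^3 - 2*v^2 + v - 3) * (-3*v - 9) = -3*v^5 - 36*v^4 - 75*v^3 + 15*v^2 + 27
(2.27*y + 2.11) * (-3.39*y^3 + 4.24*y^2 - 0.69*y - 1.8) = -7.6953*y^4 + 2.4719*y^3 + 7.3801*y^2 - 5.5419*y - 3.798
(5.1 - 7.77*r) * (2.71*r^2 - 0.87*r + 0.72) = -21.0567*r^3 + 20.5809*r^2 - 10.0314*r + 3.672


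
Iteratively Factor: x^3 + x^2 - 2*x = (x - 1)*(x^2 + 2*x) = x*(x - 1)*(x + 2)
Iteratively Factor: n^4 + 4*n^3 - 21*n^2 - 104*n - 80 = (n + 4)*(n^3 - 21*n - 20) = (n - 5)*(n + 4)*(n^2 + 5*n + 4) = (n - 5)*(n + 4)^2*(n + 1)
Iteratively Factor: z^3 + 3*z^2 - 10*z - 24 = (z + 2)*(z^2 + z - 12) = (z + 2)*(z + 4)*(z - 3)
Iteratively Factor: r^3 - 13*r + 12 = (r - 3)*(r^2 + 3*r - 4) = (r - 3)*(r - 1)*(r + 4)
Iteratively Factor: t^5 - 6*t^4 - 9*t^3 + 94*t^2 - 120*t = (t - 3)*(t^4 - 3*t^3 - 18*t^2 + 40*t) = (t - 3)*(t - 2)*(t^3 - t^2 - 20*t) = (t - 5)*(t - 3)*(t - 2)*(t^2 + 4*t) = (t - 5)*(t - 3)*(t - 2)*(t + 4)*(t)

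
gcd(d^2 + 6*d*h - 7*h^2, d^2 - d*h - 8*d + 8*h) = d - h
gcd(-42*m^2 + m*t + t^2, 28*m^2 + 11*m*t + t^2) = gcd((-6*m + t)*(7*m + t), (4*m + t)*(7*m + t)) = 7*m + t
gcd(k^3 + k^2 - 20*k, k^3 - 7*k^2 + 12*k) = k^2 - 4*k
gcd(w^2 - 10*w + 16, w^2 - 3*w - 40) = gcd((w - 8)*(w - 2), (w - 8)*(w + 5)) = w - 8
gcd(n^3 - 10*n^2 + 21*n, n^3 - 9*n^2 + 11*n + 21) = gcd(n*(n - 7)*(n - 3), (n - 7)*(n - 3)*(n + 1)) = n^2 - 10*n + 21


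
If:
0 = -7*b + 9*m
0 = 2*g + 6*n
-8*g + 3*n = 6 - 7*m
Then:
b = 54/49 - 243*n/49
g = -3*n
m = 6/7 - 27*n/7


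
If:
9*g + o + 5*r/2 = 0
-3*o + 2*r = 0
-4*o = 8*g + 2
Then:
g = -19/4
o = 9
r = 27/2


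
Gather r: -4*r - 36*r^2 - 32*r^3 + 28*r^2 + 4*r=-32*r^3 - 8*r^2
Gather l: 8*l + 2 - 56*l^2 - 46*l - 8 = -56*l^2 - 38*l - 6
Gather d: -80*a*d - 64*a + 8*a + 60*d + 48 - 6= -56*a + d*(60 - 80*a) + 42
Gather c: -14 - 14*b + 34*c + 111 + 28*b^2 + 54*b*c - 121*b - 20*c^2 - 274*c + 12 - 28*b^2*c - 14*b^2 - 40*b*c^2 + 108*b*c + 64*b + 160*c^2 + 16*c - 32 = 14*b^2 - 71*b + c^2*(140 - 40*b) + c*(-28*b^2 + 162*b - 224) + 77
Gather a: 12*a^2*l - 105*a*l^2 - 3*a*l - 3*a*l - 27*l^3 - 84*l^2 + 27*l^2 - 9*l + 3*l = 12*a^2*l + a*(-105*l^2 - 6*l) - 27*l^3 - 57*l^2 - 6*l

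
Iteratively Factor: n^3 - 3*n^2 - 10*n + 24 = (n + 3)*(n^2 - 6*n + 8) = (n - 4)*(n + 3)*(n - 2)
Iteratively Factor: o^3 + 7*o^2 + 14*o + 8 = (o + 1)*(o^2 + 6*o + 8) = (o + 1)*(o + 4)*(o + 2)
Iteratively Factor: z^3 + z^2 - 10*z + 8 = (z + 4)*(z^2 - 3*z + 2) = (z - 2)*(z + 4)*(z - 1)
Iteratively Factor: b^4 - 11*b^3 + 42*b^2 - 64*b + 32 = (b - 4)*(b^3 - 7*b^2 + 14*b - 8) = (b - 4)^2*(b^2 - 3*b + 2) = (b - 4)^2*(b - 1)*(b - 2)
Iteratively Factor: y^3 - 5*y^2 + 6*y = (y - 2)*(y^2 - 3*y) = y*(y - 2)*(y - 3)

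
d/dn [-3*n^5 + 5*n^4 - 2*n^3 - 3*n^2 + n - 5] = -15*n^4 + 20*n^3 - 6*n^2 - 6*n + 1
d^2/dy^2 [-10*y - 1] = 0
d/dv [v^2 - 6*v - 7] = 2*v - 6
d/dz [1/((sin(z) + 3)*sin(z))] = -(2*sin(z) + 3)*cos(z)/((sin(z) + 3)^2*sin(z)^2)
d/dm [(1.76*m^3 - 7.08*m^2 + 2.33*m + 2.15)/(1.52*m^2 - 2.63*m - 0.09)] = (2.6752*m^4 - 9.2576*m^3 + 14.6036*m^2 - 5.2616*m + 5.4448)/(2.3104*m^4 - 7.9952*m^3 + 6.6433*m^2 + 0.4734*m + 0.0081)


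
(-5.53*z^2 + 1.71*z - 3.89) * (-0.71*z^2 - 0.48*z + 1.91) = 3.9263*z^4 + 1.4403*z^3 - 8.6212*z^2 + 5.1333*z - 7.4299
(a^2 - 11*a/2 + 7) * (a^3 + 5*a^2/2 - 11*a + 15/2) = a^5 - 3*a^4 - 71*a^3/4 + 171*a^2/2 - 473*a/4 + 105/2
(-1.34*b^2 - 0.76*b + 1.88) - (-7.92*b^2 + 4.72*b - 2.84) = 6.58*b^2 - 5.48*b + 4.72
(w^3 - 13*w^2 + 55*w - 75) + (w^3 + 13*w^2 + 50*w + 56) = 2*w^3 + 105*w - 19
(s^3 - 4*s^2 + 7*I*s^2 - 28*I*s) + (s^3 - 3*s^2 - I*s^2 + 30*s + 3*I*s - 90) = 2*s^3 - 7*s^2 + 6*I*s^2 + 30*s - 25*I*s - 90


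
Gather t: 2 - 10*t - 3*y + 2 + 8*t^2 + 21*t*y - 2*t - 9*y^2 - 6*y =8*t^2 + t*(21*y - 12) - 9*y^2 - 9*y + 4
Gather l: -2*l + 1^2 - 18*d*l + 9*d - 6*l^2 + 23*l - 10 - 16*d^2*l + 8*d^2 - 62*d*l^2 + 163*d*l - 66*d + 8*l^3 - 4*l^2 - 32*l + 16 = 8*d^2 - 57*d + 8*l^3 + l^2*(-62*d - 10) + l*(-16*d^2 + 145*d - 11) + 7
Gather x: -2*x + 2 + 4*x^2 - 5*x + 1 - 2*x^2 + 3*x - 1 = 2*x^2 - 4*x + 2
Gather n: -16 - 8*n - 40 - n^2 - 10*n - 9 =-n^2 - 18*n - 65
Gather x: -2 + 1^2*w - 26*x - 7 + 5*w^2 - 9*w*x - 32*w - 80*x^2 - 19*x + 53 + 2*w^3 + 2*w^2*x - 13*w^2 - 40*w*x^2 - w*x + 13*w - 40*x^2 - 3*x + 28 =2*w^3 - 8*w^2 - 18*w + x^2*(-40*w - 120) + x*(2*w^2 - 10*w - 48) + 72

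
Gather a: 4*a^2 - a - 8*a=4*a^2 - 9*a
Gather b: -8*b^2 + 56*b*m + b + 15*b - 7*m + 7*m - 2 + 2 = -8*b^2 + b*(56*m + 16)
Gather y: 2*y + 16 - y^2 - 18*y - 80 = -y^2 - 16*y - 64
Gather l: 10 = 10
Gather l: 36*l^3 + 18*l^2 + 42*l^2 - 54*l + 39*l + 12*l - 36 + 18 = 36*l^3 + 60*l^2 - 3*l - 18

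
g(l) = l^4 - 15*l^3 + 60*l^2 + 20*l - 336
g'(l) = 4*l^3 - 45*l^2 + 120*l + 20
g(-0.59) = -323.71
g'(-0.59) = -67.29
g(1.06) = -263.99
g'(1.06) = 101.40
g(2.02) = -157.76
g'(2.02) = 111.75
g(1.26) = -243.03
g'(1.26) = 107.76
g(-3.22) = 830.00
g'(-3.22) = -966.52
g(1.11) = -258.87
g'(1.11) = 103.23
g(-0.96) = -285.78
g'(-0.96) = -140.21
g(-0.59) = -323.71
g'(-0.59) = -67.29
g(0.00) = -336.00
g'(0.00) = 20.00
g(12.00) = 3360.00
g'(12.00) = 1892.00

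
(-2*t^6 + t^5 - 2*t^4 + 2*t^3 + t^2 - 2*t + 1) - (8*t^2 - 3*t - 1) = -2*t^6 + t^5 - 2*t^4 + 2*t^3 - 7*t^2 + t + 2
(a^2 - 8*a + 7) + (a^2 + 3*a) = 2*a^2 - 5*a + 7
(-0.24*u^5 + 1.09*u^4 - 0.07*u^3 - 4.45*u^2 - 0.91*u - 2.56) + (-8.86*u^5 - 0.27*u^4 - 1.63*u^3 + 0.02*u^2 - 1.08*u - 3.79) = -9.1*u^5 + 0.82*u^4 - 1.7*u^3 - 4.43*u^2 - 1.99*u - 6.35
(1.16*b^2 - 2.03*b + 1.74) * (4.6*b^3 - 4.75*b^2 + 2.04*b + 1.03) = 5.336*b^5 - 14.848*b^4 + 20.0129*b^3 - 11.2114*b^2 + 1.4587*b + 1.7922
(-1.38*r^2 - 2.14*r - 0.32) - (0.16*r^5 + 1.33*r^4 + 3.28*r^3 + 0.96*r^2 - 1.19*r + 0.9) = -0.16*r^5 - 1.33*r^4 - 3.28*r^3 - 2.34*r^2 - 0.95*r - 1.22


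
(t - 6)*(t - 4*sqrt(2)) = t^2 - 6*t - 4*sqrt(2)*t + 24*sqrt(2)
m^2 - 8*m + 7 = (m - 7)*(m - 1)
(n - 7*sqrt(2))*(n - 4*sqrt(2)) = n^2 - 11*sqrt(2)*n + 56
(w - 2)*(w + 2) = w^2 - 4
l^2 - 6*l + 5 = (l - 5)*(l - 1)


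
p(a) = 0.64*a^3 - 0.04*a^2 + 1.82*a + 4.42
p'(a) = 1.92*a^2 - 0.08*a + 1.82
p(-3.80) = -38.19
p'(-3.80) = 29.85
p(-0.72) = 2.85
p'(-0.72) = 2.87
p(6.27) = 172.01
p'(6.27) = 76.80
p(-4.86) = -78.84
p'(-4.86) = 47.56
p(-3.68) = -34.71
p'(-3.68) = 28.12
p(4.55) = 72.16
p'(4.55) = 41.20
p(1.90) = 12.12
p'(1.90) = 8.60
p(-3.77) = -37.30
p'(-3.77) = 29.41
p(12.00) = 1126.42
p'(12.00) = 277.34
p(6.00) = 152.14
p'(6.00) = 70.46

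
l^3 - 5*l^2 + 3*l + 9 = (l - 3)^2*(l + 1)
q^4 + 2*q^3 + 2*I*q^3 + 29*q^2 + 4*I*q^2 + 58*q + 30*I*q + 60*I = (q + 2)*(q - 5*I)*(q + I)*(q + 6*I)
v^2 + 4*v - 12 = (v - 2)*(v + 6)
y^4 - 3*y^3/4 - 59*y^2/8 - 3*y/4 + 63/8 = (y - 3)*(y - 1)*(y + 3/2)*(y + 7/4)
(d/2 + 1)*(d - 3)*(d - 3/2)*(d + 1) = d^4/2 - 3*d^3/4 - 7*d^2/2 + 9*d/4 + 9/2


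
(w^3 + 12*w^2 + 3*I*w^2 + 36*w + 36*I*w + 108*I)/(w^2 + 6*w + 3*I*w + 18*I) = w + 6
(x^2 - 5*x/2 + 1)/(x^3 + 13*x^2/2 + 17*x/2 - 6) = (x - 2)/(x^2 + 7*x + 12)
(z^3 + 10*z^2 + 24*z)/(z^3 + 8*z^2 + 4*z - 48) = z/(z - 2)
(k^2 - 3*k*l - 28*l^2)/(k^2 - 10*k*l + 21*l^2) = (k + 4*l)/(k - 3*l)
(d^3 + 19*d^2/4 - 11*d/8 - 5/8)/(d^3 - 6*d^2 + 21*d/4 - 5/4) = (4*d^2 + 21*d + 5)/(2*(2*d^2 - 11*d + 5))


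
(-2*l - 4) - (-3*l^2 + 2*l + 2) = 3*l^2 - 4*l - 6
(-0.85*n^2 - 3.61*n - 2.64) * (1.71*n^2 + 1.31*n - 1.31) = -1.4535*n^4 - 7.2866*n^3 - 8.13*n^2 + 1.2707*n + 3.4584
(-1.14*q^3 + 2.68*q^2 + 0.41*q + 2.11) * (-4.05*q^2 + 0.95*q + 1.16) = 4.617*q^5 - 11.937*q^4 - 0.4369*q^3 - 5.0472*q^2 + 2.4801*q + 2.4476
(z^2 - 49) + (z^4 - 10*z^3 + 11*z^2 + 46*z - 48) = z^4 - 10*z^3 + 12*z^2 + 46*z - 97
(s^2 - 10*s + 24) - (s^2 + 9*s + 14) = 10 - 19*s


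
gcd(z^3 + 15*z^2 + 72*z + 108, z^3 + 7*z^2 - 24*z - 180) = z^2 + 12*z + 36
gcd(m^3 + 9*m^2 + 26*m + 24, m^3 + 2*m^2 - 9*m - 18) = m^2 + 5*m + 6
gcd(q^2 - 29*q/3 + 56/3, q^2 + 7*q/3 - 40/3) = q - 8/3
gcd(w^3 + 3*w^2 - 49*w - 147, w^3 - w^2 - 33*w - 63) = w^2 - 4*w - 21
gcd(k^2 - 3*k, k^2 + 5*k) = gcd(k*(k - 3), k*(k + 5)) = k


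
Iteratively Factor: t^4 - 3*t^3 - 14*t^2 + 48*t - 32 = (t - 2)*(t^3 - t^2 - 16*t + 16) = (t - 4)*(t - 2)*(t^2 + 3*t - 4) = (t - 4)*(t - 2)*(t - 1)*(t + 4)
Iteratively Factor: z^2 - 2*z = (z)*(z - 2)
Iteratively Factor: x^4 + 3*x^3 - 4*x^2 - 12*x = (x)*(x^3 + 3*x^2 - 4*x - 12) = x*(x + 2)*(x^2 + x - 6) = x*(x + 2)*(x + 3)*(x - 2)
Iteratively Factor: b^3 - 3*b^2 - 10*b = (b + 2)*(b^2 - 5*b) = (b - 5)*(b + 2)*(b)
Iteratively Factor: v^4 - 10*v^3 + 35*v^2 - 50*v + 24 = (v - 1)*(v^3 - 9*v^2 + 26*v - 24) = (v - 2)*(v - 1)*(v^2 - 7*v + 12) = (v - 4)*(v - 2)*(v - 1)*(v - 3)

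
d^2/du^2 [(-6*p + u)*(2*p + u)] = 2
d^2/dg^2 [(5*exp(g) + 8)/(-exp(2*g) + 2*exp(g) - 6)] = (-5*exp(4*g) - 42*exp(3*g) + 228*exp(2*g) + 100*exp(g) - 276)*exp(g)/(exp(6*g) - 6*exp(5*g) + 30*exp(4*g) - 80*exp(3*g) + 180*exp(2*g) - 216*exp(g) + 216)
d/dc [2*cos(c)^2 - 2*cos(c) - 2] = 2*sin(c) - 2*sin(2*c)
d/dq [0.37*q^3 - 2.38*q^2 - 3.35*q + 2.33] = 1.11*q^2 - 4.76*q - 3.35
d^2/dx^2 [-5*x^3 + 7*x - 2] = -30*x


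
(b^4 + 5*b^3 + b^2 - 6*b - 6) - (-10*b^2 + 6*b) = b^4 + 5*b^3 + 11*b^2 - 12*b - 6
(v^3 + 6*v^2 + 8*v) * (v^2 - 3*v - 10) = v^5 + 3*v^4 - 20*v^3 - 84*v^2 - 80*v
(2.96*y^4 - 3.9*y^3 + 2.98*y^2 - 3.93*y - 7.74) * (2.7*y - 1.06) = 7.992*y^5 - 13.6676*y^4 + 12.18*y^3 - 13.7698*y^2 - 16.7322*y + 8.2044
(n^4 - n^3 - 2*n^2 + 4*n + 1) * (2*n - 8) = 2*n^5 - 10*n^4 + 4*n^3 + 24*n^2 - 30*n - 8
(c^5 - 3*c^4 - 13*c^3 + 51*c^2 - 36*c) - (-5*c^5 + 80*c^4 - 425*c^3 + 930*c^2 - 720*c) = 6*c^5 - 83*c^4 + 412*c^3 - 879*c^2 + 684*c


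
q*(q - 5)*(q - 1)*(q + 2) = q^4 - 4*q^3 - 7*q^2 + 10*q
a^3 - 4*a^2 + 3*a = a*(a - 3)*(a - 1)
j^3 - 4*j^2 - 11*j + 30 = (j - 5)*(j - 2)*(j + 3)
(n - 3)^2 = n^2 - 6*n + 9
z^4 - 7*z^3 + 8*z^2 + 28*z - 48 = (z - 4)*(z - 3)*(z - 2)*(z + 2)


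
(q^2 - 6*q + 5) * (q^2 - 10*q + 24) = q^4 - 16*q^3 + 89*q^2 - 194*q + 120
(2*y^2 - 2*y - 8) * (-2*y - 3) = -4*y^3 - 2*y^2 + 22*y + 24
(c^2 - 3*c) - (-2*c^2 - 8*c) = 3*c^2 + 5*c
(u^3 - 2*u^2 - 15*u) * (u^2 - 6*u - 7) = u^5 - 8*u^4 - 10*u^3 + 104*u^2 + 105*u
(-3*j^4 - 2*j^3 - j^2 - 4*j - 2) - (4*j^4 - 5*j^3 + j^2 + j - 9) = -7*j^4 + 3*j^3 - 2*j^2 - 5*j + 7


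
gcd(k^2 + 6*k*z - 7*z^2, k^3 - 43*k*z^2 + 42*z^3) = -k^2 - 6*k*z + 7*z^2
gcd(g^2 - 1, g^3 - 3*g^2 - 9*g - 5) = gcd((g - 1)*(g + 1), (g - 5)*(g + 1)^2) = g + 1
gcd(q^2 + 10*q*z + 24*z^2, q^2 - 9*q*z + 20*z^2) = 1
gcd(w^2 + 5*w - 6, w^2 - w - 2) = 1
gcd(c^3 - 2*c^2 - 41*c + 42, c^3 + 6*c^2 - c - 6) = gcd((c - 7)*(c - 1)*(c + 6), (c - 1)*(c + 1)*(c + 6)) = c^2 + 5*c - 6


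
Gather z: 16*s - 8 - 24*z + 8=16*s - 24*z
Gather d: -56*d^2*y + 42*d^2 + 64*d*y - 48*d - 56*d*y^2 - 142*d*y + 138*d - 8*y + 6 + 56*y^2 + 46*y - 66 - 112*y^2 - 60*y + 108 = d^2*(42 - 56*y) + d*(-56*y^2 - 78*y + 90) - 56*y^2 - 22*y + 48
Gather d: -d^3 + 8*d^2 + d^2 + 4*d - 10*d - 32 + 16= -d^3 + 9*d^2 - 6*d - 16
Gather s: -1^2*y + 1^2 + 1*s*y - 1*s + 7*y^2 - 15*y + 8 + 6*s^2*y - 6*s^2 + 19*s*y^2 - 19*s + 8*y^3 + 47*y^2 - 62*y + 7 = s^2*(6*y - 6) + s*(19*y^2 + y - 20) + 8*y^3 + 54*y^2 - 78*y + 16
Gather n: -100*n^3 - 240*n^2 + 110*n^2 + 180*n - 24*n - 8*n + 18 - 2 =-100*n^3 - 130*n^2 + 148*n + 16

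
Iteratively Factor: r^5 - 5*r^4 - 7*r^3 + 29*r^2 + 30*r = (r + 1)*(r^4 - 6*r^3 - r^2 + 30*r) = (r - 5)*(r + 1)*(r^3 - r^2 - 6*r) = r*(r - 5)*(r + 1)*(r^2 - r - 6) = r*(r - 5)*(r + 1)*(r + 2)*(r - 3)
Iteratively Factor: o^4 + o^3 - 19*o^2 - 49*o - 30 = (o + 3)*(o^3 - 2*o^2 - 13*o - 10) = (o - 5)*(o + 3)*(o^2 + 3*o + 2) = (o - 5)*(o + 2)*(o + 3)*(o + 1)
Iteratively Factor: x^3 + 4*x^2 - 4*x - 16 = (x + 4)*(x^2 - 4) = (x - 2)*(x + 4)*(x + 2)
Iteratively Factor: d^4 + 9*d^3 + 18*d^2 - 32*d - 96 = (d + 4)*(d^3 + 5*d^2 - 2*d - 24) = (d - 2)*(d + 4)*(d^2 + 7*d + 12) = (d - 2)*(d + 3)*(d + 4)*(d + 4)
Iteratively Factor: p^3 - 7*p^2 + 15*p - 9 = (p - 1)*(p^2 - 6*p + 9) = (p - 3)*(p - 1)*(p - 3)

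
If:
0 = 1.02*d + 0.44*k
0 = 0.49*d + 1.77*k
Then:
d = 0.00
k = 0.00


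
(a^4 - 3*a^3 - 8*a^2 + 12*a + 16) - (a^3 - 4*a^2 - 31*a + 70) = a^4 - 4*a^3 - 4*a^2 + 43*a - 54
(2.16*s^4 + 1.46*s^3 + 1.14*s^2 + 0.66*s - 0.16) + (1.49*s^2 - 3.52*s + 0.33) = 2.16*s^4 + 1.46*s^3 + 2.63*s^2 - 2.86*s + 0.17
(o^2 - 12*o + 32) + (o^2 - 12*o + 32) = 2*o^2 - 24*o + 64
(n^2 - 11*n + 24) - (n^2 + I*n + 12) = -11*n - I*n + 12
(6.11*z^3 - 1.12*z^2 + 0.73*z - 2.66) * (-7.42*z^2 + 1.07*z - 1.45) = -45.3362*z^5 + 14.8481*z^4 - 15.4745*z^3 + 22.1423*z^2 - 3.9047*z + 3.857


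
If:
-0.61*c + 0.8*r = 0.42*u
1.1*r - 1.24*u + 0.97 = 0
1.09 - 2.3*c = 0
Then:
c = 0.47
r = 1.45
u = 2.06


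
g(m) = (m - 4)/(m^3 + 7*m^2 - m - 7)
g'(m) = (m - 4)*(-3*m^2 - 14*m + 1)/(m^3 + 7*m^2 - m - 7)^2 + 1/(m^3 + 7*m^2 - m - 7)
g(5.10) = 0.00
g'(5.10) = 0.00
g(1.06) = -2.95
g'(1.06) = 51.99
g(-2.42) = -0.29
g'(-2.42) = -0.18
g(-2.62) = -0.26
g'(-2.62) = -0.13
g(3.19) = -0.01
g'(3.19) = 0.02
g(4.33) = 0.00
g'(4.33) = 0.00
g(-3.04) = -0.22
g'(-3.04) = -0.07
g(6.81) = 0.00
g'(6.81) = -0.00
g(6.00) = 0.00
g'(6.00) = 0.00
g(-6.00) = -0.29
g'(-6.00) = 0.22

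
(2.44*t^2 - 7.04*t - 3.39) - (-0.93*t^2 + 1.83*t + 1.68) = 3.37*t^2 - 8.87*t - 5.07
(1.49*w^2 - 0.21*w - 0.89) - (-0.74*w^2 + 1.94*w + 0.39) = 2.23*w^2 - 2.15*w - 1.28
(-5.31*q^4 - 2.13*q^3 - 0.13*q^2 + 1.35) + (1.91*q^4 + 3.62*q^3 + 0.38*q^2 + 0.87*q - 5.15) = -3.4*q^4 + 1.49*q^3 + 0.25*q^2 + 0.87*q - 3.8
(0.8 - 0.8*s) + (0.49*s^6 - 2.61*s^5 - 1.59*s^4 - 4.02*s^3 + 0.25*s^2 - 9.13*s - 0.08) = 0.49*s^6 - 2.61*s^5 - 1.59*s^4 - 4.02*s^3 + 0.25*s^2 - 9.93*s + 0.72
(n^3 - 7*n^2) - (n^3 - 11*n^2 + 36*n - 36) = 4*n^2 - 36*n + 36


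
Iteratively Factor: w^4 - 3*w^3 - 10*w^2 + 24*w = (w - 2)*(w^3 - w^2 - 12*w) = (w - 2)*(w + 3)*(w^2 - 4*w) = (w - 4)*(w - 2)*(w + 3)*(w)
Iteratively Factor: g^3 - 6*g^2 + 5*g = (g - 5)*(g^2 - g) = g*(g - 5)*(g - 1)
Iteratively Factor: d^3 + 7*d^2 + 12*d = (d + 3)*(d^2 + 4*d) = d*(d + 3)*(d + 4)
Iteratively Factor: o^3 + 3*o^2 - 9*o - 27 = (o + 3)*(o^2 - 9) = (o - 3)*(o + 3)*(o + 3)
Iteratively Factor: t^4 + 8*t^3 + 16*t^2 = (t + 4)*(t^3 + 4*t^2) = (t + 4)^2*(t^2) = t*(t + 4)^2*(t)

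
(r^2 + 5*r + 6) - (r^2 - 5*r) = 10*r + 6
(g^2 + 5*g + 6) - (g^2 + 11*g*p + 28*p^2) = -11*g*p + 5*g - 28*p^2 + 6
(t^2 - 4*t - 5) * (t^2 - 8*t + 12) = t^4 - 12*t^3 + 39*t^2 - 8*t - 60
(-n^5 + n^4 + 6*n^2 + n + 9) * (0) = 0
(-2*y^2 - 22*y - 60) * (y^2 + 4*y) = -2*y^4 - 30*y^3 - 148*y^2 - 240*y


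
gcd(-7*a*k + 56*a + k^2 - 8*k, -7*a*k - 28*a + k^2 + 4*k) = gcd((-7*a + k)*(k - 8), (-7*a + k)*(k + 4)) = 7*a - k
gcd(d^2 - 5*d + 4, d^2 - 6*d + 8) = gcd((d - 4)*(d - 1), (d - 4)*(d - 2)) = d - 4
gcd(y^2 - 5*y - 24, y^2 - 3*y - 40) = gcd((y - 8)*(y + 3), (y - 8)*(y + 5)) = y - 8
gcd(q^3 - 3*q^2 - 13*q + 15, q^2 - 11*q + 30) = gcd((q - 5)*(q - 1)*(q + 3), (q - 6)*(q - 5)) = q - 5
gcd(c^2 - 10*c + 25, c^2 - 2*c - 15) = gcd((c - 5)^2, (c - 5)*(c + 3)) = c - 5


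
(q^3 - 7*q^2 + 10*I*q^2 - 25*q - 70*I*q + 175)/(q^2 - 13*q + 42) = (q^2 + 10*I*q - 25)/(q - 6)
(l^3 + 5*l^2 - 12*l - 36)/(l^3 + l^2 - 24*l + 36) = (l + 2)/(l - 2)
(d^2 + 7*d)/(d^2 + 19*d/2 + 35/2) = 2*d/(2*d + 5)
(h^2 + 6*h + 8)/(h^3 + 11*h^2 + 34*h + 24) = (h + 2)/(h^2 + 7*h + 6)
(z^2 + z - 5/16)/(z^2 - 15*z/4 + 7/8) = (4*z + 5)/(2*(2*z - 7))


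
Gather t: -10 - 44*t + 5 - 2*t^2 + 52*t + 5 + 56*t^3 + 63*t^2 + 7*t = 56*t^3 + 61*t^2 + 15*t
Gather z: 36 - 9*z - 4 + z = 32 - 8*z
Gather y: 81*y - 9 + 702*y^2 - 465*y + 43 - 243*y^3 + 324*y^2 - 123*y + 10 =-243*y^3 + 1026*y^2 - 507*y + 44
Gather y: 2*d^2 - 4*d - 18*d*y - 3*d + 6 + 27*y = 2*d^2 - 7*d + y*(27 - 18*d) + 6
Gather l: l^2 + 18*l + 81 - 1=l^2 + 18*l + 80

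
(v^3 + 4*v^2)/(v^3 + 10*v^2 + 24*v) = v/(v + 6)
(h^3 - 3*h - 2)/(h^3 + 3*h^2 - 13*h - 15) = (h^2 - h - 2)/(h^2 + 2*h - 15)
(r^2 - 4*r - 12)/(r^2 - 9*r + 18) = (r + 2)/(r - 3)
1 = 1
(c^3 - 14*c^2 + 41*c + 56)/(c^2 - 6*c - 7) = c - 8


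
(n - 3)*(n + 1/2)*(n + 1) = n^3 - 3*n^2/2 - 4*n - 3/2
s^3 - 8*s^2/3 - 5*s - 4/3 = (s - 4)*(s + 1/3)*(s + 1)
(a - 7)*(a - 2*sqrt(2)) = a^2 - 7*a - 2*sqrt(2)*a + 14*sqrt(2)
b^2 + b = b*(b + 1)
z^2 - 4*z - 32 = (z - 8)*(z + 4)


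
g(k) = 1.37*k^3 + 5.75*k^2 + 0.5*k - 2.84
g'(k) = 4.11*k^2 + 11.5*k + 0.5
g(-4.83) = -25.48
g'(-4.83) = 40.84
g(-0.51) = -1.78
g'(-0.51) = -4.30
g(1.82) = 25.38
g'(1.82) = 35.04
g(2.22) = 41.60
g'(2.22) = 46.29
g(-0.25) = -2.63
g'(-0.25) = -2.12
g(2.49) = 55.21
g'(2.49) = 54.62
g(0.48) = -1.12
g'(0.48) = 6.97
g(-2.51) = 10.47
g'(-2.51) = -2.47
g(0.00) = -2.84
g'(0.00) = 0.50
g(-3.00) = 10.42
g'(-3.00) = 2.99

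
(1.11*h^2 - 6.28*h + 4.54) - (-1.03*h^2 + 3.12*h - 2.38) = 2.14*h^2 - 9.4*h + 6.92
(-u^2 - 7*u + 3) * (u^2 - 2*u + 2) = -u^4 - 5*u^3 + 15*u^2 - 20*u + 6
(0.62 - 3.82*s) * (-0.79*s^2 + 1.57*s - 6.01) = 3.0178*s^3 - 6.4872*s^2 + 23.9316*s - 3.7262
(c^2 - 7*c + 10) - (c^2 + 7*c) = 10 - 14*c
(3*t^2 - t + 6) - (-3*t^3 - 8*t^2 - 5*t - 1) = 3*t^3 + 11*t^2 + 4*t + 7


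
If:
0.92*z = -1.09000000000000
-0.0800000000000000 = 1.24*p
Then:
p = -0.06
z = -1.18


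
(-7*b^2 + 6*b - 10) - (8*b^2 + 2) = -15*b^2 + 6*b - 12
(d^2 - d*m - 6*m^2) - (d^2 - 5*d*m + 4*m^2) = 4*d*m - 10*m^2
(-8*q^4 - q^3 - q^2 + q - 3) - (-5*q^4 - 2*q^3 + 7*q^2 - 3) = -3*q^4 + q^3 - 8*q^2 + q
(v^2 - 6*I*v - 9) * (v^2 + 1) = v^4 - 6*I*v^3 - 8*v^2 - 6*I*v - 9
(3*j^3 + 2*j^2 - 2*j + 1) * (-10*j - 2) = -30*j^4 - 26*j^3 + 16*j^2 - 6*j - 2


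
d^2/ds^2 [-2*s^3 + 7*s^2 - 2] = 14 - 12*s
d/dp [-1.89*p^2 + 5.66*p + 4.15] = 5.66 - 3.78*p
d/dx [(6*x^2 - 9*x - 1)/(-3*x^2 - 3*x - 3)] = (-15*x^2 - 14*x + 8)/(3*(x^4 + 2*x^3 + 3*x^2 + 2*x + 1))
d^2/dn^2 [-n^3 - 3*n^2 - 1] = -6*n - 6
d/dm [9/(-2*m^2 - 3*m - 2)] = 9*(4*m + 3)/(2*m^2 + 3*m + 2)^2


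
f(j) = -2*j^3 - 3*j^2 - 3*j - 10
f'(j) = -6*j^2 - 6*j - 3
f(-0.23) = -9.44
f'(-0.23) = -1.94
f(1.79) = -36.45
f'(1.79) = -32.96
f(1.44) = -26.51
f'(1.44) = -24.08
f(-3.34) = 41.07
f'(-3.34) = -49.89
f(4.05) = -204.22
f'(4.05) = -125.72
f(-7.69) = 745.17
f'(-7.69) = -311.68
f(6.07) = -586.04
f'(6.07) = -260.49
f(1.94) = -41.71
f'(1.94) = -37.22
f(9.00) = -1738.00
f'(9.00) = -543.00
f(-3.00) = 26.00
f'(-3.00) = -39.00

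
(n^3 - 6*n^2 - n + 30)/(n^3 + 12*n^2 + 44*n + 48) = (n^2 - 8*n + 15)/(n^2 + 10*n + 24)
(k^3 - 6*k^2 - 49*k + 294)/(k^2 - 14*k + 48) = (k^2 - 49)/(k - 8)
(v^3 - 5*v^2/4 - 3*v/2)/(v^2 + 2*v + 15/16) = 4*v*(v - 2)/(4*v + 5)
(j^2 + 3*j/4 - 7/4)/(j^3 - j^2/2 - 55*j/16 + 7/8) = 4*(j - 1)/(4*j^2 - 9*j + 2)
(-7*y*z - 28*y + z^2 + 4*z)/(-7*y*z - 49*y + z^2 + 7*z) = (z + 4)/(z + 7)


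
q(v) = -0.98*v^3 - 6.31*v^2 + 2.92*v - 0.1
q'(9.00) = -348.80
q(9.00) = -1199.35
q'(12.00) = -571.88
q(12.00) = -2567.14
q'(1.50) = -22.62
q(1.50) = -13.22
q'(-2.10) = 16.46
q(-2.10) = -24.98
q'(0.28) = -0.84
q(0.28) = 0.20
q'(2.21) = -39.33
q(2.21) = -35.04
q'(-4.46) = 0.72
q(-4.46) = -51.70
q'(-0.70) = 10.31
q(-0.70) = -4.90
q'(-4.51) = 0.04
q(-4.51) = -51.72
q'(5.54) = -157.23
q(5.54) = -344.22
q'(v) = -2.94*v^2 - 12.62*v + 2.92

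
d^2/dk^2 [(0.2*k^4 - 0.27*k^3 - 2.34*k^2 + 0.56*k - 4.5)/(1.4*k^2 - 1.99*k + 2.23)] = (0.784000000000001*k^6 - 3.3432*k^5 + 8.49852000000001*k^4 - 25.496494*k^3 + 10.036914*k^2 + 56.675982*k - 25.845848)/(2.744*k^6 - 11.7012*k^5 + 29.74482*k^4 - 45.157279*k^3 + 47.379249*k^2 - 29.688213*k + 11.089567)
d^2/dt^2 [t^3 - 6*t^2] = 6*t - 12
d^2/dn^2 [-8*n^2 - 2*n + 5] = -16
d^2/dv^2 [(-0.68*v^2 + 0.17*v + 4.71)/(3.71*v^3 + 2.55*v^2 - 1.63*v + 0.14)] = (-18.719176*v^6 + 14.039382*v^5 + 762.923658*v^4 + 716.50206*v^3 + 13.2609360000001*v^2 - 132.505074*v + 21.71599)/(51.064811*v^9 + 105.295365*v^8 + 5.06637600000002*v^7 - 70.161393*v^6 + 5.720892*v^5 + 17.976603*v^4 - 7.604059*v^3 + 1.265838*v^2 - 0.095844*v + 0.002744)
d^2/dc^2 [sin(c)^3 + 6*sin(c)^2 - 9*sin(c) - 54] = -9*sin(c)^3 - 24*sin(c)^2 + 15*sin(c) + 12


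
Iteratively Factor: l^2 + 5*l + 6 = (l + 3)*(l + 2)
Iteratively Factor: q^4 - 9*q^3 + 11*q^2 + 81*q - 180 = (q + 3)*(q^3 - 12*q^2 + 47*q - 60) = (q - 4)*(q + 3)*(q^2 - 8*q + 15) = (q - 5)*(q - 4)*(q + 3)*(q - 3)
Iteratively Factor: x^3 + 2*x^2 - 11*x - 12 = (x + 1)*(x^2 + x - 12) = (x + 1)*(x + 4)*(x - 3)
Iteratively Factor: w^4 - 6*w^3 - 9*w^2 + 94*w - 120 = (w - 2)*(w^3 - 4*w^2 - 17*w + 60) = (w - 3)*(w - 2)*(w^2 - w - 20) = (w - 5)*(w - 3)*(w - 2)*(w + 4)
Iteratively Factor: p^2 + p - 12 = (p - 3)*(p + 4)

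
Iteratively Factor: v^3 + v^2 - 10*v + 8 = (v - 1)*(v^2 + 2*v - 8) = (v - 2)*(v - 1)*(v + 4)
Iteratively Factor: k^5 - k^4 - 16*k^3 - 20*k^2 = (k)*(k^4 - k^3 - 16*k^2 - 20*k) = k*(k + 2)*(k^3 - 3*k^2 - 10*k) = k*(k - 5)*(k + 2)*(k^2 + 2*k) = k*(k - 5)*(k + 2)^2*(k)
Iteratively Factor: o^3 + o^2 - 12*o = (o - 3)*(o^2 + 4*o) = (o - 3)*(o + 4)*(o)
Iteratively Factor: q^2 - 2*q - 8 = (q - 4)*(q + 2)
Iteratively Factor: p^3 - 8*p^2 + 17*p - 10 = (p - 1)*(p^2 - 7*p + 10) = (p - 2)*(p - 1)*(p - 5)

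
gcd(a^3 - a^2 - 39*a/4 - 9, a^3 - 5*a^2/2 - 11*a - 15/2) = a + 3/2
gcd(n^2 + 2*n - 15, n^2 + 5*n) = n + 5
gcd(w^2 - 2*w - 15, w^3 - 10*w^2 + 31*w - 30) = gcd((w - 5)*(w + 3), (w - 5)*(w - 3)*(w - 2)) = w - 5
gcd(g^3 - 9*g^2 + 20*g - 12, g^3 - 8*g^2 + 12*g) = g^2 - 8*g + 12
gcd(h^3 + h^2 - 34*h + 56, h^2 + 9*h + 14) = h + 7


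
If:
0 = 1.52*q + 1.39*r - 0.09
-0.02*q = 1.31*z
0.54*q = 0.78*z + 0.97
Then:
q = 1.76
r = -1.86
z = -0.03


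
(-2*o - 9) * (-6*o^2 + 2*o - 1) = 12*o^3 + 50*o^2 - 16*o + 9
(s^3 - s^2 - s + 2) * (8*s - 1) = 8*s^4 - 9*s^3 - 7*s^2 + 17*s - 2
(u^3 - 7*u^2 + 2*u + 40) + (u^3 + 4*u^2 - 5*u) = 2*u^3 - 3*u^2 - 3*u + 40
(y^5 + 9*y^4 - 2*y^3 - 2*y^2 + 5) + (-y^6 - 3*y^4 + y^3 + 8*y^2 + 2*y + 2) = -y^6 + y^5 + 6*y^4 - y^3 + 6*y^2 + 2*y + 7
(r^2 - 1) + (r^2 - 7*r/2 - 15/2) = 2*r^2 - 7*r/2 - 17/2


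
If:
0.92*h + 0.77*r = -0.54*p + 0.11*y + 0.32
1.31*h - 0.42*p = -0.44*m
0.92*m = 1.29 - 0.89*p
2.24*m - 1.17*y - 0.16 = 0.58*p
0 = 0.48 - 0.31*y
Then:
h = -0.20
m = 0.99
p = 0.43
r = 0.57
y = 1.55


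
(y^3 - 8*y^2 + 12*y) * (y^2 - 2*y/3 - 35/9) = y^5 - 26*y^4/3 + 121*y^3/9 + 208*y^2/9 - 140*y/3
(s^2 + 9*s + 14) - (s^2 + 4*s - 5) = 5*s + 19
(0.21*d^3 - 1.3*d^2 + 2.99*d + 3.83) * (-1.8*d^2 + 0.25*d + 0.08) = -0.378*d^5 + 2.3925*d^4 - 5.6902*d^3 - 6.2505*d^2 + 1.1967*d + 0.3064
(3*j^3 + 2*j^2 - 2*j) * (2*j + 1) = 6*j^4 + 7*j^3 - 2*j^2 - 2*j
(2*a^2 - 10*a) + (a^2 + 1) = 3*a^2 - 10*a + 1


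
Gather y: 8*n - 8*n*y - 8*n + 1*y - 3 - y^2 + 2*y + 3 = -y^2 + y*(3 - 8*n)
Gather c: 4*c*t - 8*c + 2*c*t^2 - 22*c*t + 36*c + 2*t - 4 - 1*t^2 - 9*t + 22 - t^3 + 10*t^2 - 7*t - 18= c*(2*t^2 - 18*t + 28) - t^3 + 9*t^2 - 14*t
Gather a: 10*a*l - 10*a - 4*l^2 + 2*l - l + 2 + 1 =a*(10*l - 10) - 4*l^2 + l + 3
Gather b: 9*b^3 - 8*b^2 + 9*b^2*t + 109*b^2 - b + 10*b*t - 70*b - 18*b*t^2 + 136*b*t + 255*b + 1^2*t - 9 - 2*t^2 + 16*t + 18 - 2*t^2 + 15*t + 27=9*b^3 + b^2*(9*t + 101) + b*(-18*t^2 + 146*t + 184) - 4*t^2 + 32*t + 36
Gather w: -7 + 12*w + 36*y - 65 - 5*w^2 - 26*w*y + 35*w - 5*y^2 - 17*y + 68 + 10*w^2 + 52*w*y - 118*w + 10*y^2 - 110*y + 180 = 5*w^2 + w*(26*y - 71) + 5*y^2 - 91*y + 176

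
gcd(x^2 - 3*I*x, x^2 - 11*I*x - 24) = x - 3*I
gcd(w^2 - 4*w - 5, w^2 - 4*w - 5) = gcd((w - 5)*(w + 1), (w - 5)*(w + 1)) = w^2 - 4*w - 5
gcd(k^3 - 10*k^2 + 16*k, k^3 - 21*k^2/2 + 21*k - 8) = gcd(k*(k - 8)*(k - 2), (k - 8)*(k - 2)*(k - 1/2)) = k^2 - 10*k + 16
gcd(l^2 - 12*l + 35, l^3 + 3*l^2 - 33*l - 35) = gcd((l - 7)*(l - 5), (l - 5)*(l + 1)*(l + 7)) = l - 5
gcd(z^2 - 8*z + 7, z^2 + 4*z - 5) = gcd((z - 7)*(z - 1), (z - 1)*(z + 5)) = z - 1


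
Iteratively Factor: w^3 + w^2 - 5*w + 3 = (w - 1)*(w^2 + 2*w - 3) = (w - 1)*(w + 3)*(w - 1)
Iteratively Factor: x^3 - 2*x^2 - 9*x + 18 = (x + 3)*(x^2 - 5*x + 6) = (x - 2)*(x + 3)*(x - 3)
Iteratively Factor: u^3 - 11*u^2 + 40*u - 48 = (u - 4)*(u^2 - 7*u + 12) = (u - 4)^2*(u - 3)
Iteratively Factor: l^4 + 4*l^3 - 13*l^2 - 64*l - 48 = (l + 3)*(l^3 + l^2 - 16*l - 16) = (l + 1)*(l + 3)*(l^2 - 16) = (l + 1)*(l + 3)*(l + 4)*(l - 4)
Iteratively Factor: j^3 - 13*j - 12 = (j + 3)*(j^2 - 3*j - 4) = (j - 4)*(j + 3)*(j + 1)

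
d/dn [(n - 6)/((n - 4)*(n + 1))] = (-n^2 + 12*n - 22)/(n^4 - 6*n^3 + n^2 + 24*n + 16)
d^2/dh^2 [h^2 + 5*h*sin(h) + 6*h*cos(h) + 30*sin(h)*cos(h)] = -5*h*sin(h) - 6*h*cos(h) - 12*sin(h) - 60*sin(2*h) + 10*cos(h) + 2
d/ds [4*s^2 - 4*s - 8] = 8*s - 4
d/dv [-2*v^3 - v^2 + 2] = 2*v*(-3*v - 1)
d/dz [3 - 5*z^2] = -10*z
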